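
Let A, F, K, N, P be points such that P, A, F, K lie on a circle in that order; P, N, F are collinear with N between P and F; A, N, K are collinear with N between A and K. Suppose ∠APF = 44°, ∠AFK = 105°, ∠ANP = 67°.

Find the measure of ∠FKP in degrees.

∠FKP = 80°

1. ∠AKF = 44°  [same arc AF]
2. ∠FAK = 31°  [△AFK]
3. ∠FNK = 67°  [vertical angles at N]
4. ∠KFP = 69°  [△FNK]
5. ∠FPK = 31°  [same arc FK]
6. ∠FKP = 80°  [△PFK]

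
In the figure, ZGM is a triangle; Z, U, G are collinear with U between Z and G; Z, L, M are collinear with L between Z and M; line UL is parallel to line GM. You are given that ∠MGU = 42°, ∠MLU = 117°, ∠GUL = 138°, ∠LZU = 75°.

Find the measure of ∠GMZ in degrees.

∠GMZ = 63°

1. ∠MGZ = 42°  [U on ray GZ]
2. ∠GZM = 75°  [U on ZG, L on ZM]
3. ∠GMZ = 63°  [△ZGM]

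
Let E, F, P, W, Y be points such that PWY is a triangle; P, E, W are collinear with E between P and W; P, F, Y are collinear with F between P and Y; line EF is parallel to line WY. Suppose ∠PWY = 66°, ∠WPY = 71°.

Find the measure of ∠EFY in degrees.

1. ∠PYW = 43°  [△PWY]
2. ∠EFP = 43°  [EF∥WY, corresponding at F]
3. ∠EFY = 137°  [linear pair at F on PY]

∠EFY = 137°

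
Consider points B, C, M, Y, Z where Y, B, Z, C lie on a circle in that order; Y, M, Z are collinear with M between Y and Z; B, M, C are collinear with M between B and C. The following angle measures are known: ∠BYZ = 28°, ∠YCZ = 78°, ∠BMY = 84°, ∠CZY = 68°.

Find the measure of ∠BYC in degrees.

1. ∠CBY = 68°  [△YMB]
2. ∠YBZ = 102°  [cyclic YBZC, opposite ∠B+∠C]
3. ∠BZY = 50°  [△YBZ]
4. ∠BCY = 50°  [same arc YB]
5. ∠BYC = 62°  [△YBC]

∠BYC = 62°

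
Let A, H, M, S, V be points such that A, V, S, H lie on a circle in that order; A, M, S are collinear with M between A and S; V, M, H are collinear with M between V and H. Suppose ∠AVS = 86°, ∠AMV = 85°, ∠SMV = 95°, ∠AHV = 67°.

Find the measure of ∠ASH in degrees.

∠ASH = 68°

1. ∠AHS = 94°  [cyclic AVSH, opposite ∠V+∠H]
2. ∠AMH = 95°  [vertical angles at M]
3. ∠HAS = 18°  [△AMH]
4. ∠ASH = 68°  [△ASH]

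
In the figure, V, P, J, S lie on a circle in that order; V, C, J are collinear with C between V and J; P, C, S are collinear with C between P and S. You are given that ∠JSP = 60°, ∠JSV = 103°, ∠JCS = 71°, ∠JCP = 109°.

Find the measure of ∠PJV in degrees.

1. ∠JVP = 60°  [same arc PJ]
2. ∠JPV = 77°  [cyclic VPJS, opposite ∠P+∠S]
3. ∠PJV = 43°  [△VPJ]

∠PJV = 43°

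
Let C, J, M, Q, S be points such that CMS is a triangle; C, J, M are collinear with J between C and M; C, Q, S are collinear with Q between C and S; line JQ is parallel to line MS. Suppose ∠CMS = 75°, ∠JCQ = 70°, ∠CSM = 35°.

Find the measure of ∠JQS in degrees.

1. ∠CJQ = 75°  [JQ∥MS, corresponding at J]
2. ∠CQJ = 35°  [△CJQ]
3. ∠JQS = 145°  [linear pair at Q on CS]

∠JQS = 145°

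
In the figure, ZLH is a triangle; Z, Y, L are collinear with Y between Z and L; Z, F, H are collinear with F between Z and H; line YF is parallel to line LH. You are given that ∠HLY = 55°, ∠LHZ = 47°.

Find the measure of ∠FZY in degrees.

1. ∠HLZ = 55°  [Y on ray LZ]
2. ∠HZL = 78°  [△ZLH]
3. ∠FZY = 78°  [Y on ZL, F on ZH]

∠FZY = 78°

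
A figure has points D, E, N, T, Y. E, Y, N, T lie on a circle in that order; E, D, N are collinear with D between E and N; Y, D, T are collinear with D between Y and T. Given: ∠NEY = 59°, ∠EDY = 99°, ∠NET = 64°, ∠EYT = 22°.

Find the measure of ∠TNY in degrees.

1. ∠NTY = 59°  [same arc YN]
2. ∠NYT = 64°  [same arc NT]
3. ∠TNY = 57°  [△YNT]

∠TNY = 57°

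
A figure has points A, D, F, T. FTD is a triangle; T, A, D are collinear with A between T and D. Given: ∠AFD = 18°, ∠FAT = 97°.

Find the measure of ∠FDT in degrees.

∠FDT = 79°

1. ∠DAF = 83°  [linear pair at A on TD]
2. ∠ADF = 79°  [△FAD]
3. ∠FDT = 79°  [A on ray DT]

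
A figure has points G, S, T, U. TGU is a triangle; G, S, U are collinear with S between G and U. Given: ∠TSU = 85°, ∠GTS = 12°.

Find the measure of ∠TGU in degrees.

1. ∠GST = 95°  [linear pair at S on GU]
2. ∠SGT = 73°  [△TGS]
3. ∠TGU = 73°  [S on ray GU]

∠TGU = 73°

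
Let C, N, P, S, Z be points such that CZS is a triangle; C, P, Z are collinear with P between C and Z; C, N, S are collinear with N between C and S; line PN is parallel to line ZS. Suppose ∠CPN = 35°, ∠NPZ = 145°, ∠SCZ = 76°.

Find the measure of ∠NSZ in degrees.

1. ∠CZS = 35°  [PN∥ZS, corresponding at P]
2. ∠CSZ = 69°  [△CZS]
3. ∠NSZ = 69°  [N on ray SC]

∠NSZ = 69°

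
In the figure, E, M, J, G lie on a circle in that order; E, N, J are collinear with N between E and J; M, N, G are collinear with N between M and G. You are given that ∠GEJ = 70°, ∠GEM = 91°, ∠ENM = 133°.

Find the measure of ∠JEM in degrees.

∠JEM = 21°

1. ∠GMJ = 70°  [same arc JG]
2. ∠GJM = 89°  [cyclic EMJG, opposite ∠E+∠J]
3. ∠JGM = 21°  [△MJG]
4. ∠JEM = 21°  [same arc MJ]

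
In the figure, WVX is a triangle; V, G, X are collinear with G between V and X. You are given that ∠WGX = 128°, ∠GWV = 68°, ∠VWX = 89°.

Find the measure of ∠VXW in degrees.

∠VXW = 31°

1. ∠VGW = 52°  [linear pair at G on VX]
2. ∠GVW = 60°  [△WVG]
3. ∠WVX = 60°  [G on ray VX]
4. ∠VXW = 31°  [△WVX]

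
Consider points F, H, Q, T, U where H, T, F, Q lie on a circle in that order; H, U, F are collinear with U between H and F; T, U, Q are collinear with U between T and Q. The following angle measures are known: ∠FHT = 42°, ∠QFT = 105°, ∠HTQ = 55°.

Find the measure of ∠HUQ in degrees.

∠HUQ = 97°

1. ∠FQT = 42°  [same arc TF]
2. ∠QHT = 75°  [cyclic HTFQ, opposite ∠H+∠F]
3. ∠FTQ = 33°  [△TFQ]
4. ∠HQT = 50°  [△HTQ]
5. ∠FHQ = 33°  [same arc FQ]
6. ∠HUQ = 97°  [△HUQ]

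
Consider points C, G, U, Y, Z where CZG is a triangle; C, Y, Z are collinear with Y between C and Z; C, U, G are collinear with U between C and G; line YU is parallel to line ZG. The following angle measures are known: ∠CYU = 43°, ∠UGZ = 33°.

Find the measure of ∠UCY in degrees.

∠UCY = 104°

1. ∠CZG = 43°  [YU∥ZG, corresponding at Y]
2. ∠CGZ = 33°  [U on ray GC]
3. ∠GCZ = 104°  [△CZG]
4. ∠UCY = 104°  [Y on CZ, U on CG]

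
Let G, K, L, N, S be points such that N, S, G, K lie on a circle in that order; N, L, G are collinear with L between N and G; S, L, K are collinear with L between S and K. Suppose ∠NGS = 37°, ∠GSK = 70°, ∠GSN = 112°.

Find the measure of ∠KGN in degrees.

1. ∠GNK = 70°  [same arc GK]
2. ∠GKN = 68°  [cyclic NSGK, opposite ∠S+∠K]
3. ∠KGN = 42°  [△NGK]

∠KGN = 42°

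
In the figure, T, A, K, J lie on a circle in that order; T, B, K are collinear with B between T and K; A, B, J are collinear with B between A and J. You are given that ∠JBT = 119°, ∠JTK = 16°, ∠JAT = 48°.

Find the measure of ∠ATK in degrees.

∠ATK = 71°

1. ∠ABK = 119°  [vertical angles at B]
2. ∠ABT = 61°  [linear pair at B on TK]
3. ∠ATK = 71°  [△TBA]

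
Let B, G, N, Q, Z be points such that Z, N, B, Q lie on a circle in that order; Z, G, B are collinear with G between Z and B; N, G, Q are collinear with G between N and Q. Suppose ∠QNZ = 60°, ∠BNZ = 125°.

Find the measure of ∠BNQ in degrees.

1. ∠QBZ = 60°  [same arc ZQ]
2. ∠BQZ = 55°  [cyclic ZNBQ, opposite ∠N+∠Q]
3. ∠BZQ = 65°  [△ZBQ]
4. ∠BNQ = 65°  [same arc BQ]

∠BNQ = 65°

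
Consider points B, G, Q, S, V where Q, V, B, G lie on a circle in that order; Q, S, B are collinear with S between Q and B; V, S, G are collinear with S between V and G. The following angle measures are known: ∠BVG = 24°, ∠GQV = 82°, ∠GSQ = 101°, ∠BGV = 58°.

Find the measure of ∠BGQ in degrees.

∠BGQ = 113°

1. ∠BQG = 24°  [same arc BG]
2. ∠BSG = 79°  [linear pair at S on QB]
3. ∠GBQ = 43°  [△BSG]
4. ∠BGQ = 113°  [△QBG]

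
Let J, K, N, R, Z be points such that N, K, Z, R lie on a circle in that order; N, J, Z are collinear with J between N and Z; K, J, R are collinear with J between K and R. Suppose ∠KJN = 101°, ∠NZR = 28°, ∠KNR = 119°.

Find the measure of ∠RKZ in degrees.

1. ∠RJZ = 101°  [vertical angles at J]
2. ∠KRZ = 51°  [△ZJR]
3. ∠KZR = 61°  [cyclic NKZR, opposite ∠N+∠Z]
4. ∠RKZ = 68°  [△KZR]

∠RKZ = 68°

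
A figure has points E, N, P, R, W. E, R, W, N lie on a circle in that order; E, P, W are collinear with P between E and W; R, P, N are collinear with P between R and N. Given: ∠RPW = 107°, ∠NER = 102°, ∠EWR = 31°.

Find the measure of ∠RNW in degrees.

1. ∠NRW = 42°  [△RPW]
2. ∠NWR = 78°  [cyclic ERWN, opposite ∠E+∠W]
3. ∠RNW = 60°  [△RWN]

∠RNW = 60°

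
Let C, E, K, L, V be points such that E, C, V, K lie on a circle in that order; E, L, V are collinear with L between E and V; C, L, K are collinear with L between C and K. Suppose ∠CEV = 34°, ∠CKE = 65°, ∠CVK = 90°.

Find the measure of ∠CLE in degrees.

1. ∠CKV = 34°  [same arc CV]
2. ∠CVE = 65°  [same arc EC]
3. ∠KCV = 56°  [△CVK]
4. ∠CLV = 59°  [△CLV]
5. ∠CLE = 121°  [linear pair at L on EV]

∠CLE = 121°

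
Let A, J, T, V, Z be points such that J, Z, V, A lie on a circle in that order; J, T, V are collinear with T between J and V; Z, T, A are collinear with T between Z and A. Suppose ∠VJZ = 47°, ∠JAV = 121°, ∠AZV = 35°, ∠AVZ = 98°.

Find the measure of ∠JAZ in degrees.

1. ∠JZV = 59°  [cyclic JZVA, opposite ∠Z+∠A]
2. ∠JVZ = 74°  [△JZV]
3. ∠JAZ = 74°  [same arc JZ]

∠JAZ = 74°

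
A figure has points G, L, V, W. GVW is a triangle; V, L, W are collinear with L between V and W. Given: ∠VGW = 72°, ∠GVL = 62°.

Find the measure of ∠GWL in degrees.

1. ∠GVW = 62°  [L on ray VW]
2. ∠GWV = 46°  [△GVW]
3. ∠GWL = 46°  [L on ray WV]

∠GWL = 46°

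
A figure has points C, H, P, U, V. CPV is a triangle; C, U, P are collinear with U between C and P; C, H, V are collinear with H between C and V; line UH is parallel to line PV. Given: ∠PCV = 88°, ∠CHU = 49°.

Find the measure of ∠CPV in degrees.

1. ∠HCU = 88°  [U on CP, H on CV]
2. ∠CUH = 43°  [△CUH]
3. ∠CPV = 43°  [UH∥PV, corresponding at U]

∠CPV = 43°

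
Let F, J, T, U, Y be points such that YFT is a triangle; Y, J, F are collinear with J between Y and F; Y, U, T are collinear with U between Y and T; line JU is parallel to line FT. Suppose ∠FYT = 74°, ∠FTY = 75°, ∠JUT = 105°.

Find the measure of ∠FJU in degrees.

1. ∠TFY = 31°  [△YFT]
2. ∠UJY = 31°  [JU∥FT, corresponding at J]
3. ∠FJU = 149°  [linear pair at J on YF]

∠FJU = 149°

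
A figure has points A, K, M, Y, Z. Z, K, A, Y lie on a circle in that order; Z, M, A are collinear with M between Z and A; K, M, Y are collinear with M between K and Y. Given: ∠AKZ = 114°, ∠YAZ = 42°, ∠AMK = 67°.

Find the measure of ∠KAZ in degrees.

1. ∠YKZ = 42°  [same arc ZY]
2. ∠KMZ = 113°  [linear pair at M on ZA]
3. ∠AZK = 25°  [△ZMK]
4. ∠KAZ = 41°  [△ZKA]

∠KAZ = 41°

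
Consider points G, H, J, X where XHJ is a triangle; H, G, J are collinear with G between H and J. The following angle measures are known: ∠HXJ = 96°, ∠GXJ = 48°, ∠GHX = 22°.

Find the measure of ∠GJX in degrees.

1. ∠JHX = 22°  [G on ray HJ]
2. ∠HJX = 62°  [△XHJ]
3. ∠GJX = 62°  [G on ray JH]

∠GJX = 62°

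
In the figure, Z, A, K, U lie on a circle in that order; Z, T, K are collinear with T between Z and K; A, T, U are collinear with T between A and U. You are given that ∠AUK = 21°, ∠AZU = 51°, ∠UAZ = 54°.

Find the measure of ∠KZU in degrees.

∠KZU = 30°

1. ∠AKU = 129°  [cyclic ZAKU, opposite ∠Z+∠K]
2. ∠KAU = 30°  [△AKU]
3. ∠KZU = 30°  [same arc KU]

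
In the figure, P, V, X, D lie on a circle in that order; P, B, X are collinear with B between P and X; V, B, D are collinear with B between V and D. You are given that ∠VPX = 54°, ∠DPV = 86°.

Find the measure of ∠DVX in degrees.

∠DVX = 32°

1. ∠VDX = 54°  [same arc VX]
2. ∠DXV = 94°  [cyclic PVXD, opposite ∠P+∠X]
3. ∠DVX = 32°  [△VXD]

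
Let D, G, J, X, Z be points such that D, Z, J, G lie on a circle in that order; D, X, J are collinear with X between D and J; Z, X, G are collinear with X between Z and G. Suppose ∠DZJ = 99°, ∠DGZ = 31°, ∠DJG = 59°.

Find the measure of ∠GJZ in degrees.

1. ∠DZG = 59°  [same arc DG]
2. ∠GDZ = 90°  [△DZG]
3. ∠GJZ = 90°  [cyclic DZJG, opposite ∠D+∠J]

∠GJZ = 90°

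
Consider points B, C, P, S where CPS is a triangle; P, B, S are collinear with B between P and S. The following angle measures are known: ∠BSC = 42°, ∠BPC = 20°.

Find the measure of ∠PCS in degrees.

1. ∠CSP = 42°  [B on ray SP]
2. ∠CPS = 20°  [B on ray PS]
3. ∠PCS = 118°  [△CPS]

∠PCS = 118°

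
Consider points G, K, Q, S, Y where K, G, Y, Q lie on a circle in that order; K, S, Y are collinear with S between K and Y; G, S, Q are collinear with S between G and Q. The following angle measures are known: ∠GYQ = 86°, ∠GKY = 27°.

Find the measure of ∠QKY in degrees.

1. ∠GQY = 27°  [same arc GY]
2. ∠QGY = 67°  [△GYQ]
3. ∠QKY = 67°  [same arc YQ]

∠QKY = 67°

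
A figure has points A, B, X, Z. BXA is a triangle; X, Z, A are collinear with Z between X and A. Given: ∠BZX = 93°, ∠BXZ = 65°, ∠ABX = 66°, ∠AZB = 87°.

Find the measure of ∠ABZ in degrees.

∠ABZ = 44°

1. ∠AXB = 65°  [Z on ray XA]
2. ∠BAX = 49°  [△BXA]
3. ∠BAZ = 49°  [Z on ray AX]
4. ∠ABZ = 44°  [△BZA]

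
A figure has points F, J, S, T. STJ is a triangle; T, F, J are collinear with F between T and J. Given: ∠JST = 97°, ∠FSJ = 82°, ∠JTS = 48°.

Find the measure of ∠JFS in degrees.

∠JFS = 63°

1. ∠SJT = 35°  [△STJ]
2. ∠FJS = 35°  [F on ray JT]
3. ∠JFS = 63°  [△SFJ]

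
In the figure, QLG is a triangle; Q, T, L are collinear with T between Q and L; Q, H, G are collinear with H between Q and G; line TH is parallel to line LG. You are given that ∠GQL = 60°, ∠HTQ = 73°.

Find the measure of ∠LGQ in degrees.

∠LGQ = 47°

1. ∠HQT = 60°  [T on QL, H on QG]
2. ∠QHT = 47°  [△QTH]
3. ∠LGQ = 47°  [TH∥LG, corresponding at H]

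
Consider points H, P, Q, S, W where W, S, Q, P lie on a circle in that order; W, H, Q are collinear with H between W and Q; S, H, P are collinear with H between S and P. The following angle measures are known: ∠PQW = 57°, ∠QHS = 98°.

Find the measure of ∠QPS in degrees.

∠QPS = 41°

1. ∠PSW = 57°  [same arc WP]
2. ∠SHW = 82°  [linear pair at H on WQ]
3. ∠QWS = 41°  [△WHS]
4. ∠QPS = 41°  [same arc SQ]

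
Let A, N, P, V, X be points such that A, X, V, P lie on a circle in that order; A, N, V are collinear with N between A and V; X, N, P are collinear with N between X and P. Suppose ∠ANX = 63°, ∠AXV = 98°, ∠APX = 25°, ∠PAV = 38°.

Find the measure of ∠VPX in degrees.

1. ∠PNV = 63°  [vertical angles at N]
2. ∠APV = 82°  [cyclic AXVP, opposite ∠X+∠P]
3. ∠AVP = 60°  [△AVP]
4. ∠VPX = 57°  [△VNP]

∠VPX = 57°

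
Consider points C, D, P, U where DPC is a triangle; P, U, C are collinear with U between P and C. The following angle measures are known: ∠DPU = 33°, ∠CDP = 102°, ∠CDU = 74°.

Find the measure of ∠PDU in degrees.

1. ∠CPD = 33°  [U on ray PC]
2. ∠DCP = 45°  [△DPC]
3. ∠DCU = 45°  [U on ray CP]
4. ∠CUD = 61°  [△DUC]
5. ∠DUP = 119°  [linear pair at U on PC]
6. ∠PDU = 28°  [△DPU]

∠PDU = 28°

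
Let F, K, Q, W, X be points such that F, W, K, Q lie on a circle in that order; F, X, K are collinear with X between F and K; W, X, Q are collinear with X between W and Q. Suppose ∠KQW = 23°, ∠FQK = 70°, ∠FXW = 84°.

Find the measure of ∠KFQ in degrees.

1. ∠KFW = 23°  [same arc WK]
2. ∠FWK = 110°  [cyclic FWKQ, opposite ∠W+∠Q]
3. ∠KXQ = 84°  [vertical angles at X]
4. ∠FKW = 47°  [△FWK]
5. ∠FXQ = 96°  [linear pair at X on FK]
6. ∠FQW = 47°  [same arc FW]
7. ∠KFQ = 37°  [△FXQ]

∠KFQ = 37°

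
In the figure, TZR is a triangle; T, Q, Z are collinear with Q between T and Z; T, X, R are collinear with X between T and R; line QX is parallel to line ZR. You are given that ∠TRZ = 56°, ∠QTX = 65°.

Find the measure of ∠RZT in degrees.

∠RZT = 59°

1. ∠QXT = 56°  [QX∥ZR, corresponding at X]
2. ∠TQX = 59°  [△TQX]
3. ∠RZT = 59°  [QX∥ZR, corresponding at Q]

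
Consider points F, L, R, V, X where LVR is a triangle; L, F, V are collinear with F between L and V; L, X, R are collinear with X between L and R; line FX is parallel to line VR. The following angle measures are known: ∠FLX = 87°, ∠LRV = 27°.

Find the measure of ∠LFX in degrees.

∠LFX = 66°

1. ∠RLV = 87°  [F on LV, X on LR]
2. ∠LVR = 66°  [△LVR]
3. ∠LFX = 66°  [FX∥VR, corresponding at F]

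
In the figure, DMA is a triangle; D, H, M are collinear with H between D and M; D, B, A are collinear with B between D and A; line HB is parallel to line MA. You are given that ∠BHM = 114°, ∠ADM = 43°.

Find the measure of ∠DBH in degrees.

1. ∠BHD = 66°  [linear pair at H on DM]
2. ∠BDH = 43°  [H on DM, B on DA]
3. ∠DBH = 71°  [△DHB]

∠DBH = 71°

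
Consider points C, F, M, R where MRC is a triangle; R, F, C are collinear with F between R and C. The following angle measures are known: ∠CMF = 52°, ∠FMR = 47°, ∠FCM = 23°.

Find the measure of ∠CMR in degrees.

∠CMR = 99°

1. ∠CFM = 105°  [△MFC]
2. ∠MCR = 23°  [F on ray CR]
3. ∠MFR = 75°  [linear pair at F on RC]
4. ∠FRM = 58°  [△MRF]
5. ∠CRM = 58°  [F on ray RC]
6. ∠CMR = 99°  [△MRC]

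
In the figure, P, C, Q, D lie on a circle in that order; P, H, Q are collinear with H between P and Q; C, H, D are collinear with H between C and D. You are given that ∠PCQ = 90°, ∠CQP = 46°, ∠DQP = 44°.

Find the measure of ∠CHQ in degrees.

1. ∠CPQ = 44°  [△PCQ]
2. ∠DCP = 44°  [same arc PD]
3. ∠CHP = 92°  [△PHC]
4. ∠CHQ = 88°  [linear pair at H on PQ]

∠CHQ = 88°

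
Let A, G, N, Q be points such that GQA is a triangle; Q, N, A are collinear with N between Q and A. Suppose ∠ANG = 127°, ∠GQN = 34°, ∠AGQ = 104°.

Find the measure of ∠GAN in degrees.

∠GAN = 42°

1. ∠AQG = 34°  [N on ray QA]
2. ∠GAQ = 42°  [△GQA]
3. ∠GAN = 42°  [N on ray AQ]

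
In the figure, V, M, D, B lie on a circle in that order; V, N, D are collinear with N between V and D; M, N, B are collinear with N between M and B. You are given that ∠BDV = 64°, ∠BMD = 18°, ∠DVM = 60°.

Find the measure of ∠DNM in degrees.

1. ∠BMV = 64°  [same arc VB]
2. ∠MNV = 56°  [△VNM]
3. ∠DNM = 124°  [linear pair at N on VD]

∠DNM = 124°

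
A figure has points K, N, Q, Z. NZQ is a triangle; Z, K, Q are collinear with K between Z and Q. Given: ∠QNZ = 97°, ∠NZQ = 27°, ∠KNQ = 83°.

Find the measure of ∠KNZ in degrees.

∠KNZ = 14°

1. ∠NQZ = 56°  [△NZQ]
2. ∠KZN = 27°  [K on ray ZQ]
3. ∠KQN = 56°  [K on ray QZ]
4. ∠NKQ = 41°  [△NKQ]
5. ∠NKZ = 139°  [linear pair at K on ZQ]
6. ∠KNZ = 14°  [△NZK]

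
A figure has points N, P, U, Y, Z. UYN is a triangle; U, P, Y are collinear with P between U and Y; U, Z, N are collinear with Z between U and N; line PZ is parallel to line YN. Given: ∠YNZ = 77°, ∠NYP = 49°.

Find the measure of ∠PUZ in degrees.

∠PUZ = 54°

1. ∠UNY = 77°  [Z on ray NU]
2. ∠NYU = 49°  [P on ray YU]
3. ∠NUY = 54°  [△UYN]
4. ∠PUZ = 54°  [P on UY, Z on UN]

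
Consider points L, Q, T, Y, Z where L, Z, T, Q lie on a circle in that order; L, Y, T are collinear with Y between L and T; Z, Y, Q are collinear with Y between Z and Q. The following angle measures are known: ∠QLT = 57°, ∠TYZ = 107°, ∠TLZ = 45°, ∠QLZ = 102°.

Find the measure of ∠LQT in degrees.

1. ∠QZT = 57°  [same arc TQ]
2. ∠LTZ = 16°  [△ZYT]
3. ∠LZT = 119°  [△LZT]
4. ∠LQT = 61°  [cyclic LZTQ, opposite ∠Z+∠Q]

∠LQT = 61°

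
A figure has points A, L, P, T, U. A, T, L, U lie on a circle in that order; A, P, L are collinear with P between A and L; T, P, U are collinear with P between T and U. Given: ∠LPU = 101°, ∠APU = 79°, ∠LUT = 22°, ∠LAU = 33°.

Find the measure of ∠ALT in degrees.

1. ∠LPT = 79°  [vertical angles at P]
2. ∠LTU = 33°  [same arc LU]
3. ∠ALT = 68°  [△TPL]

∠ALT = 68°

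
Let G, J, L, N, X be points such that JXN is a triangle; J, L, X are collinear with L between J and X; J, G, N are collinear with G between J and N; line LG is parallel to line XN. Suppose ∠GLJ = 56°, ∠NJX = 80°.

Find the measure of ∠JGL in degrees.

1. ∠JXN = 56°  [LG∥XN, corresponding at L]
2. ∠JNX = 44°  [△JXN]
3. ∠JGL = 44°  [LG∥XN, corresponding at G]

∠JGL = 44°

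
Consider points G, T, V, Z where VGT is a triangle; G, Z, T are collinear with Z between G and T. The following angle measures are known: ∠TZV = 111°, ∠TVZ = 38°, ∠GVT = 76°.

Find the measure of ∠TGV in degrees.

∠TGV = 73°

1. ∠VTZ = 31°  [△VZT]
2. ∠GTV = 31°  [Z on ray TG]
3. ∠TGV = 73°  [△VGT]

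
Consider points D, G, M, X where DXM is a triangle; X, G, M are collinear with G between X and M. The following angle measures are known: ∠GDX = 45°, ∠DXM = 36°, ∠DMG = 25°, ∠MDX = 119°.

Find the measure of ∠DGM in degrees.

∠DGM = 81°

1. ∠DXG = 36°  [G on ray XM]
2. ∠DGX = 99°  [△DXG]
3. ∠DGM = 81°  [linear pair at G on XM]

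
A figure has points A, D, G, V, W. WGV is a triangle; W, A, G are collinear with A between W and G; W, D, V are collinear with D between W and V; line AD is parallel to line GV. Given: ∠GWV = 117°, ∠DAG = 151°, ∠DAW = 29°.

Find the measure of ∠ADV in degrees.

1. ∠AWD = 117°  [A on WG, D on WV]
2. ∠ADW = 34°  [△WAD]
3. ∠ADV = 146°  [linear pair at D on WV]

∠ADV = 146°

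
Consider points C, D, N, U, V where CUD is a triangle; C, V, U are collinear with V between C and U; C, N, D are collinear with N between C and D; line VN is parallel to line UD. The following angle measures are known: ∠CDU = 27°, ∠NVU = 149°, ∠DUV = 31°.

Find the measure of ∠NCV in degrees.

1. ∠CNV = 27°  [VN∥UD, corresponding at N]
2. ∠CVN = 31°  [linear pair at V on CU]
3. ∠NCV = 122°  [△CVN]

∠NCV = 122°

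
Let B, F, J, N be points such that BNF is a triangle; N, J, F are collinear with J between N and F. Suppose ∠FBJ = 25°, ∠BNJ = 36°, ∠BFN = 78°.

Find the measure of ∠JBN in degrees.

1. ∠BFJ = 78°  [J on ray FN]
2. ∠BJF = 77°  [△BJF]
3. ∠BJN = 103°  [linear pair at J on NF]
4. ∠JBN = 41°  [△BNJ]

∠JBN = 41°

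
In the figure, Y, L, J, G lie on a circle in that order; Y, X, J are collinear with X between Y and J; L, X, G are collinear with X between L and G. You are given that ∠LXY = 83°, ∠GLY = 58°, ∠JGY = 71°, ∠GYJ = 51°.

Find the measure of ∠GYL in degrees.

∠GYL = 90°

1. ∠GXJ = 83°  [vertical angles at X]
2. ∠GJY = 58°  [same arc YG]
3. ∠GLJ = 51°  [same arc JG]
4. ∠JGL = 39°  [△JXG]
5. ∠GJL = 90°  [△LJG]
6. ∠GYL = 90°  [cyclic YLJG, opposite ∠Y+∠J]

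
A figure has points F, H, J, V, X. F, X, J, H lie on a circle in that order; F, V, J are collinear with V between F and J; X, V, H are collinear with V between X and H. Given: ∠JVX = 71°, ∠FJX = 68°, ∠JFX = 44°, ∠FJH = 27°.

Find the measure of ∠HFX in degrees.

1. ∠FVX = 109°  [linear pair at V on FJ]
2. ∠FHX = 68°  [same arc FX]
3. ∠FXH = 27°  [△FVX]
4. ∠HFX = 85°  [△FXH]

∠HFX = 85°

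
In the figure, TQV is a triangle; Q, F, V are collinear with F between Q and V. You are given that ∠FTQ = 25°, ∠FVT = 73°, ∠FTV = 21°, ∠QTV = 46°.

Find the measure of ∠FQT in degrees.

1. ∠QVT = 73°  [F on ray VQ]
2. ∠TQV = 61°  [△TQV]
3. ∠FQT = 61°  [F on ray QV]

∠FQT = 61°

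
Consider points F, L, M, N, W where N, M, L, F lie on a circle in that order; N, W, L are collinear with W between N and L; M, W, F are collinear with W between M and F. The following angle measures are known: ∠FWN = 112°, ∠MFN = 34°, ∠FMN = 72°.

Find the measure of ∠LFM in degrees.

1. ∠FWL = 68°  [linear pair at W on NL]
2. ∠FLN = 72°  [same arc NF]
3. ∠LFM = 40°  [△LWF]

∠LFM = 40°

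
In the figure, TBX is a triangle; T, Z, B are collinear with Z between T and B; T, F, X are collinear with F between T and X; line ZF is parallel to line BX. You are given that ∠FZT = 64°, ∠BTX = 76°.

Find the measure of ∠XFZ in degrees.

1. ∠TBX = 64°  [ZF∥BX, corresponding at Z]
2. ∠BXT = 40°  [△TBX]
3. ∠TFZ = 40°  [ZF∥BX, corresponding at F]
4. ∠XFZ = 140°  [linear pair at F on TX]

∠XFZ = 140°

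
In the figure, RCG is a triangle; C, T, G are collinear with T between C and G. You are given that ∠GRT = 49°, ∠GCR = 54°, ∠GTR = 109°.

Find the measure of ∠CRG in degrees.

1. ∠RGT = 22°  [△RTG]
2. ∠CGR = 22°  [T on ray GC]
3. ∠CRG = 104°  [△RCG]

∠CRG = 104°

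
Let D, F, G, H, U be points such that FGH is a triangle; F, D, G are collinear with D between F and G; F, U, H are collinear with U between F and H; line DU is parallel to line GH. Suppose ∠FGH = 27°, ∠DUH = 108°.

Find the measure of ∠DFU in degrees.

1. ∠FDU = 27°  [DU∥GH, corresponding at D]
2. ∠DUF = 72°  [linear pair at U on FH]
3. ∠DFU = 81°  [△FDU]

∠DFU = 81°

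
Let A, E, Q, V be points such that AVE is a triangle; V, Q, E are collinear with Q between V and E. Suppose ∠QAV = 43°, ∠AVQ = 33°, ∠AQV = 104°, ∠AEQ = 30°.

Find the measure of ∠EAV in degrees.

1. ∠AVE = 33°  [Q on ray VE]
2. ∠AEV = 30°  [Q on ray EV]
3. ∠EAV = 117°  [△AVE]

∠EAV = 117°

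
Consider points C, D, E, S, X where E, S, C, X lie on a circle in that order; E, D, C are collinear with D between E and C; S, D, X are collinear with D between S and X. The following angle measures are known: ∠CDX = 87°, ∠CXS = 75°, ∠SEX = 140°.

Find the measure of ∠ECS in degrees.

∠ECS = 22°

1. ∠EDS = 87°  [vertical angles at D]
2. ∠SCX = 40°  [cyclic ESCX, opposite ∠E+∠C]
3. ∠CDS = 93°  [linear pair at D on EC]
4. ∠CSX = 65°  [△SCX]
5. ∠ECS = 22°  [△SDC]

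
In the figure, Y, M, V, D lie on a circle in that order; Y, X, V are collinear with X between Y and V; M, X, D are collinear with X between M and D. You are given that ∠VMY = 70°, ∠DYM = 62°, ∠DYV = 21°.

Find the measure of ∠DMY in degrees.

1. ∠VDY = 110°  [cyclic YMVD, opposite ∠M+∠D]
2. ∠DVY = 49°  [△YVD]
3. ∠DMY = 49°  [same arc YD]

∠DMY = 49°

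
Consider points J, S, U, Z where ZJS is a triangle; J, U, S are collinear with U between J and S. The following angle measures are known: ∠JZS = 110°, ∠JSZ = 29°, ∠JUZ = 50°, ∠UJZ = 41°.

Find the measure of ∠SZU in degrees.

1. ∠USZ = 29°  [U on ray SJ]
2. ∠SUZ = 130°  [linear pair at U on JS]
3. ∠SZU = 21°  [△ZUS]

∠SZU = 21°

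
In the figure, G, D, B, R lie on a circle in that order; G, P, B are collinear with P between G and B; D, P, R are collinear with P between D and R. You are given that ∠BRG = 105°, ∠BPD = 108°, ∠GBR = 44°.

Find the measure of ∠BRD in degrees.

1. ∠GPR = 108°  [vertical angles at P]
2. ∠BPR = 72°  [linear pair at P on GB]
3. ∠BRD = 64°  [△BPR]

∠BRD = 64°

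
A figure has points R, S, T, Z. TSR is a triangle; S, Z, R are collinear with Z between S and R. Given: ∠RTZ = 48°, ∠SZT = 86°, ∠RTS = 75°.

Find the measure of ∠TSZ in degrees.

1. ∠RZT = 94°  [linear pair at Z on SR]
2. ∠TRZ = 38°  [△TZR]
3. ∠SRT = 38°  [Z on ray RS]
4. ∠RST = 67°  [△TSR]
5. ∠TSZ = 67°  [Z on ray SR]

∠TSZ = 67°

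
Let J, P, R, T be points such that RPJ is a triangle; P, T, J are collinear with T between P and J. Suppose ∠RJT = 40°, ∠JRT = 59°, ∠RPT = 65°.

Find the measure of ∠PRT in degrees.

1. ∠JTR = 81°  [△RTJ]
2. ∠PTR = 99°  [linear pair at T on PJ]
3. ∠PRT = 16°  [△RPT]

∠PRT = 16°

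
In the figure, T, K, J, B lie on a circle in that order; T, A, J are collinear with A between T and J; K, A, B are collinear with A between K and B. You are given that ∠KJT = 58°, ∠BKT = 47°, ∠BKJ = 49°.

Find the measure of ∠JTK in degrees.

∠JTK = 26°

1. ∠JAK = 73°  [△KAJ]
2. ∠KAT = 107°  [linear pair at A on TJ]
3. ∠JTK = 26°  [△TAK]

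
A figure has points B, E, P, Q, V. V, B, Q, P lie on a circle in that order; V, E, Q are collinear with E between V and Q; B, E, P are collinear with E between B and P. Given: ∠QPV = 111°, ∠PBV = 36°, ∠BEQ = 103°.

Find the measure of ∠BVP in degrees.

∠BVP = 100°

1. ∠PQV = 36°  [same arc VP]
2. ∠PEV = 103°  [vertical angles at E]
3. ∠PVQ = 33°  [△VQP]
4. ∠BPV = 44°  [△VEP]
5. ∠BVP = 100°  [△VBP]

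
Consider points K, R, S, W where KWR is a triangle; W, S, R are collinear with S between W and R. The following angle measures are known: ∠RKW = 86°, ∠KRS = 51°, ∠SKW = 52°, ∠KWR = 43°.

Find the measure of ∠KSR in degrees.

1. ∠KWS = 43°  [S on ray WR]
2. ∠KSW = 85°  [△KWS]
3. ∠KSR = 95°  [linear pair at S on WR]

∠KSR = 95°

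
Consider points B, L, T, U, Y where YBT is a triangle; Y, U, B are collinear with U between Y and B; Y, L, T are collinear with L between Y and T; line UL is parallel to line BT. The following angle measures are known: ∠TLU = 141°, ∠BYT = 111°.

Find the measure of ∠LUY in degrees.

∠LUY = 30°

1. ∠ULY = 39°  [linear pair at L on YT]
2. ∠LYU = 111°  [U on YB, L on YT]
3. ∠LUY = 30°  [△YUL]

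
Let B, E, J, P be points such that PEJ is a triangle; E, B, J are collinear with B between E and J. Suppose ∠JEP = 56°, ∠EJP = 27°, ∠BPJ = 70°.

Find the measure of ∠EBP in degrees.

1. ∠BJP = 27°  [B on ray JE]
2. ∠JBP = 83°  [△PBJ]
3. ∠EBP = 97°  [linear pair at B on EJ]

∠EBP = 97°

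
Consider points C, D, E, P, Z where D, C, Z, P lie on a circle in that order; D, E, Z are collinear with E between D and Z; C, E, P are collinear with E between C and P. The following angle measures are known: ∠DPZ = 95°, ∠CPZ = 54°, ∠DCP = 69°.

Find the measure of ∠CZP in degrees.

1. ∠DCZ = 85°  [cyclic DCZP, opposite ∠C+∠P]
2. ∠CDZ = 54°  [same arc CZ]
3. ∠CED = 57°  [△DEC]
4. ∠CZD = 41°  [△DCZ]
5. ∠CEZ = 123°  [linear pair at E on DZ]
6. ∠PCZ = 16°  [△CEZ]
7. ∠CZP = 110°  [△CZP]

∠CZP = 110°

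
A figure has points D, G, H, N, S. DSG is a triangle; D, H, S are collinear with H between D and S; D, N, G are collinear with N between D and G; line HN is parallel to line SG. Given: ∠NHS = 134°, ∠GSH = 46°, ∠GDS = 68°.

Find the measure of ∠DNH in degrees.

∠DNH = 66°

1. ∠DHN = 46°  [linear pair at H on DS]
2. ∠HDN = 68°  [H on DS, N on DG]
3. ∠DNH = 66°  [△DHN]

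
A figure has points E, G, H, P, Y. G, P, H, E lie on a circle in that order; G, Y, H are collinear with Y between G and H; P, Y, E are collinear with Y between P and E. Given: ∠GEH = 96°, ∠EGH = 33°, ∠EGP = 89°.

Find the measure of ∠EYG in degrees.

1. ∠EHG = 51°  [△GHE]
2. ∠EPG = 51°  [same arc GE]
3. ∠GEP = 40°  [△GPE]
4. ∠EYG = 107°  [△GYE]

∠EYG = 107°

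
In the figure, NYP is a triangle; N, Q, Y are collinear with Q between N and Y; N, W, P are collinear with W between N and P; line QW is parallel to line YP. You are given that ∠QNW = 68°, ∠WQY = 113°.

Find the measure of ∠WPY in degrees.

∠WPY = 45°

1. ∠NQW = 67°  [linear pair at Q on NY]
2. ∠NWQ = 45°  [△NQW]
3. ∠PWQ = 135°  [linear pair at W on NP]
4. ∠WPY = 45°  [QW∥YP, co-interior at P–W]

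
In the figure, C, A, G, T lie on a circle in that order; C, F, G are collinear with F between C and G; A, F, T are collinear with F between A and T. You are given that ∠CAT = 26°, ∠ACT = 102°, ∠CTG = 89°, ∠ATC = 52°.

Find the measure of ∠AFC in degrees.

∠AFC = 117°

1. ∠CAG = 91°  [cyclic CAGT, opposite ∠A+∠T]
2. ∠AGC = 52°  [same arc CA]
3. ∠ACG = 37°  [△CAG]
4. ∠AFC = 117°  [△CFA]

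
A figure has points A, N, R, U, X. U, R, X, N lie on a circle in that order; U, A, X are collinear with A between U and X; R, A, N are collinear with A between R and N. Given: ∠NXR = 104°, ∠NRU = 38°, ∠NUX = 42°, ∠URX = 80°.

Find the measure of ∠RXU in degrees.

∠RXU = 66°

1. ∠NUR = 76°  [cyclic URXN, opposite ∠U+∠X]
2. ∠RNU = 66°  [△URN]
3. ∠RXU = 66°  [same arc UR]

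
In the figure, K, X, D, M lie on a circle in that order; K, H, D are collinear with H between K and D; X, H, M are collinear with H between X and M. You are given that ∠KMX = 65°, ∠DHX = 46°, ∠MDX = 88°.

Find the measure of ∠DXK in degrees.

1. ∠KDX = 65°  [same arc KX]
2. ∠DXM = 69°  [△XHD]
3. ∠DMX = 23°  [△XDM]
4. ∠DKX = 23°  [same arc XD]
5. ∠DXK = 92°  [△KXD]

∠DXK = 92°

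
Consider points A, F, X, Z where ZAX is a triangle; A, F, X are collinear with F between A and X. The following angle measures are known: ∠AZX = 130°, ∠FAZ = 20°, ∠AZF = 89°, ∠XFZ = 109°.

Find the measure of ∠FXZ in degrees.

∠FXZ = 30°

1. ∠XAZ = 20°  [F on ray AX]
2. ∠AXZ = 30°  [△ZAX]
3. ∠FXZ = 30°  [F on ray XA]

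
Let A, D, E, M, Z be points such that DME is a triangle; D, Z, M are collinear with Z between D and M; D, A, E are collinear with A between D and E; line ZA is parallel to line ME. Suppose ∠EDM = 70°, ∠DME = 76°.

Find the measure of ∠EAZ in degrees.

∠EAZ = 146°

1. ∠DEM = 34°  [△DME]
2. ∠DAZ = 34°  [ZA∥ME, corresponding at A]
3. ∠EAZ = 146°  [linear pair at A on DE]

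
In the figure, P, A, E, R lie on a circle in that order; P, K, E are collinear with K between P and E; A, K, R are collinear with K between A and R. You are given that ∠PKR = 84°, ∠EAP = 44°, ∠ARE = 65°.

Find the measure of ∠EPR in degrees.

∠EPR = 25°

1. ∠EKR = 96°  [linear pair at K on PE]
2. ∠ERP = 136°  [cyclic PAER, opposite ∠A+∠R]
3. ∠PER = 19°  [△EKR]
4. ∠EPR = 25°  [△PER]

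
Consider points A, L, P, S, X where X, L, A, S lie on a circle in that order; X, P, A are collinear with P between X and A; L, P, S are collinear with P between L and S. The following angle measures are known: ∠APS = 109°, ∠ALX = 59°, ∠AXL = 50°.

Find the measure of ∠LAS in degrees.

∠LAS = 92°

1. ∠LPX = 109°  [vertical angles at P]
2. ∠LAX = 71°  [△XLA]
3. ∠ASL = 50°  [same arc LA]
4. ∠APL = 71°  [linear pair at P on XA]
5. ∠ALS = 38°  [△LPA]
6. ∠LAS = 92°  [△LAS]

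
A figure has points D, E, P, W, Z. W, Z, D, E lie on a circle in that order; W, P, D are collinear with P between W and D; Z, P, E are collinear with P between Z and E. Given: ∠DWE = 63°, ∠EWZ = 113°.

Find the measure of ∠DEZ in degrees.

1. ∠DZE = 63°  [same arc DE]
2. ∠EDZ = 67°  [cyclic WZDE, opposite ∠W+∠D]
3. ∠DEZ = 50°  [△ZDE]

∠DEZ = 50°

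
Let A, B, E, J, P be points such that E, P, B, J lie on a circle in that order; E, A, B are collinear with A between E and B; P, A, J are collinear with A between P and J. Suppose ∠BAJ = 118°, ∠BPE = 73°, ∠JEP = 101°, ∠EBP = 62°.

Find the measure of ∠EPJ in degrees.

1. ∠EAP = 118°  [vertical angles at A]
2. ∠BEP = 45°  [△EPB]
3. ∠EPJ = 17°  [△EAP]

∠EPJ = 17°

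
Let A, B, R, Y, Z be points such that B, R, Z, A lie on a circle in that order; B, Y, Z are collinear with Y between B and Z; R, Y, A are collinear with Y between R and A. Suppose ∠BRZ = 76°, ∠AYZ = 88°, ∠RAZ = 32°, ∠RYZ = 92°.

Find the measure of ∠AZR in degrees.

∠AZR = 132°

1. ∠BAZ = 104°  [cyclic BRZA, opposite ∠R+∠A]
2. ∠AZB = 60°  [△ZYA]
3. ∠ABZ = 16°  [△BZA]
4. ∠ARZ = 16°  [same arc ZA]
5. ∠AZR = 132°  [△RZA]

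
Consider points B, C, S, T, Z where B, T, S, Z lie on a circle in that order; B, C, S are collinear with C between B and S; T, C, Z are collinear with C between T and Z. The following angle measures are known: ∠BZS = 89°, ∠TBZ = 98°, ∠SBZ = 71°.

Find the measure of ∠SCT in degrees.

1. ∠BSZ = 20°  [△BSZ]
2. ∠STZ = 71°  [same arc SZ]
3. ∠BTZ = 20°  [same arc BZ]
4. ∠BZT = 62°  [△BTZ]
5. ∠BST = 62°  [same arc BT]
6. ∠SCT = 47°  [△TCS]

∠SCT = 47°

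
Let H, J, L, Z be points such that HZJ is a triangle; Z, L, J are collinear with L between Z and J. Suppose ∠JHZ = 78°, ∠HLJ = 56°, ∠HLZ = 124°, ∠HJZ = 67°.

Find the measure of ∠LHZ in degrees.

1. ∠HZJ = 35°  [△HZJ]
2. ∠HZL = 35°  [L on ray ZJ]
3. ∠LHZ = 21°  [△HZL]

∠LHZ = 21°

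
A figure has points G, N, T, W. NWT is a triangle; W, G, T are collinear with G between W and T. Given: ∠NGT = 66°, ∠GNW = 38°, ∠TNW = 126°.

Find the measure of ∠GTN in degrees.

∠GTN = 26°

1. ∠NGW = 114°  [linear pair at G on WT]
2. ∠GWN = 28°  [△NWG]
3. ∠NWT = 28°  [G on ray WT]
4. ∠NTW = 26°  [△NWT]
5. ∠GTN = 26°  [G on ray TW]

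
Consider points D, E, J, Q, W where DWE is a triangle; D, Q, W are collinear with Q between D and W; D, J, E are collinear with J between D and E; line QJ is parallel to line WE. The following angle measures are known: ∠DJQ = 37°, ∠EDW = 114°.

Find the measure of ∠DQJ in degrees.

∠DQJ = 29°

1. ∠DEW = 37°  [QJ∥WE, corresponding at J]
2. ∠DWE = 29°  [△DWE]
3. ∠DQJ = 29°  [QJ∥WE, corresponding at Q]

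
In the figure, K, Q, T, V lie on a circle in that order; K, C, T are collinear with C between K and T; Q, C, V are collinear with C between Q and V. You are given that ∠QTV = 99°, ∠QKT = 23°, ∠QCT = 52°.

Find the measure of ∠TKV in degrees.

1. ∠QVT = 23°  [same arc QT]
2. ∠TQV = 58°  [△QTV]
3. ∠TKV = 58°  [same arc TV]

∠TKV = 58°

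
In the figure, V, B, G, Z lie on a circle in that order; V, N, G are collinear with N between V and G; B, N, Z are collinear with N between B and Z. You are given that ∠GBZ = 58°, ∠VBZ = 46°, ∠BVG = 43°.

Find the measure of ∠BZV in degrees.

∠BZV = 33°

1. ∠GVZ = 58°  [same arc GZ]
2. ∠VGZ = 46°  [same arc VZ]
3. ∠BZG = 43°  [same arc BG]
4. ∠GNZ = 91°  [△GNZ]
5. ∠VNZ = 89°  [linear pair at N on VG]
6. ∠BZV = 33°  [△VNZ]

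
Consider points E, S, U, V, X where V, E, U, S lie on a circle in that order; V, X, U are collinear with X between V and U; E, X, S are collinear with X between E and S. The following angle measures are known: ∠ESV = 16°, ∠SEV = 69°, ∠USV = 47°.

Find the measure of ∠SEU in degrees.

∠SEU = 64°

1. ∠SUV = 69°  [same arc VS]
2. ∠SVU = 64°  [△VUS]
3. ∠SEU = 64°  [same arc US]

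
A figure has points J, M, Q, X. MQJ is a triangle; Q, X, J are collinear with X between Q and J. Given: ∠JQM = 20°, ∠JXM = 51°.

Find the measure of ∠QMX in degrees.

∠QMX = 31°

1. ∠MQX = 20°  [X on ray QJ]
2. ∠MXQ = 129°  [linear pair at X on QJ]
3. ∠QMX = 31°  [△MQX]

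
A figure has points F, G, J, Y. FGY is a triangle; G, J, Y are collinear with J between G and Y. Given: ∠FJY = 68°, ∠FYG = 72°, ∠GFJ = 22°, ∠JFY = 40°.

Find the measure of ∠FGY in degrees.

1. ∠FJG = 112°  [linear pair at J on GY]
2. ∠FGJ = 46°  [△FGJ]
3. ∠FGY = 46°  [J on ray GY]

∠FGY = 46°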